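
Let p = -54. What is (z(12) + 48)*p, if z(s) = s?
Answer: -3240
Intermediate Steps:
(z(12) + 48)*p = (12 + 48)*(-54) = 60*(-54) = -3240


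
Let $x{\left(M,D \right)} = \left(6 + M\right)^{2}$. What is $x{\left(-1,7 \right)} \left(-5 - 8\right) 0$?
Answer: $0$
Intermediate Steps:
$x{\left(-1,7 \right)} \left(-5 - 8\right) 0 = \left(6 - 1\right)^{2} \left(-5 - 8\right) 0 = 5^{2} \left(\left(-13\right) 0\right) = 25 \cdot 0 = 0$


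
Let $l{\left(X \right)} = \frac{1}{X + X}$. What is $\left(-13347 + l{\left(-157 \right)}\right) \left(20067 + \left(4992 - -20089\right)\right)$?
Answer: $- \frac{94606708466}{157} \approx -6.0259 \cdot 10^{8}$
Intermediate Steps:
$l{\left(X \right)} = \frac{1}{2 X}$
$\left(-13347 + l{\left(-157 \right)}\right) \left(20067 + \left(4992 - -20089\right)\right) = \left(-13347 + \frac{1}{2 \left(-157\right)}\right) \left(20067 + \left(4992 - -20089\right)\right) = \left(-13347 + \frac{1}{2} \left(- \frac{1}{157}\right)\right) \left(20067 + \left(4992 + 20089\right)\right) = \left(-13347 - \frac{1}{314}\right) \left(20067 + 25081\right) = \left(- \frac{4190959}{314}\right) 45148 = - \frac{94606708466}{157}$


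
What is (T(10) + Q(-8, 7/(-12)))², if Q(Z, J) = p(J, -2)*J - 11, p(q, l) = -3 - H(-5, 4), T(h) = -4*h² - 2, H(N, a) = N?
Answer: 6175225/36 ≈ 1.7153e+5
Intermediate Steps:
T(h) = -2 - 4*h²
p(q, l) = 2 (p(q, l) = -3 - 1*(-5) = -3 + 5 = 2)
Q(Z, J) = -11 + 2*J (Q(Z, J) = 2*J - 11 = -11 + 2*J)
(T(10) + Q(-8, 7/(-12)))² = ((-2 - 4*10²) + (-11 + 2*(7/(-12))))² = ((-2 - 4*100) + (-11 + 2*(7*(-1/12))))² = ((-2 - 400) + (-11 + 2*(-7/12)))² = (-402 + (-11 - 7/6))² = (-402 - 73/6)² = (-2485/6)² = 6175225/36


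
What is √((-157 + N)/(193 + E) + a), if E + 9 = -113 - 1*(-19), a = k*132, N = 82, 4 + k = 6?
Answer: √9474/6 ≈ 16.222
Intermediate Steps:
k = 2 (k = -4 + 6 = 2)
a = 264 (a = 2*132 = 264)
E = -103 (E = -9 + (-113 - 1*(-19)) = -9 + (-113 + 19) = -9 - 94 = -103)
√((-157 + N)/(193 + E) + a) = √((-157 + 82)/(193 - 103) + 264) = √(-75/90 + 264) = √(-75*1/90 + 264) = √(-⅚ + 264) = √(1579/6) = √9474/6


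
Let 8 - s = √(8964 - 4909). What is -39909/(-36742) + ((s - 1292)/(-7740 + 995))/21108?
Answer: 473502465989/435923805610 + √4055/142373460 ≈ 1.0862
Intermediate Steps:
s = 8 - √4055 (s = 8 - √(8964 - 4909) = 8 - √4055 ≈ -55.679)
-39909/(-36742) + ((s - 1292)/(-7740 + 995))/21108 = -39909/(-36742) + (((8 - √4055) - 1292)/(-7740 + 995))/21108 = -39909*(-1/36742) + ((-1284 - √4055)/(-6745))*(1/21108) = 39909/36742 + ((-1284 - √4055)*(-1/6745))*(1/21108) = 39909/36742 + (1284/6745 + √4055/6745)*(1/21108) = 39909/36742 + (107/11864455 + √4055/142373460) = 473502465989/435923805610 + √4055/142373460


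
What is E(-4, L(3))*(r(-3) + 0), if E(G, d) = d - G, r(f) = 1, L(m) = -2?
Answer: 2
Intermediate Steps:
E(-4, L(3))*(r(-3) + 0) = (-2 - 1*(-4))*(1 + 0) = (-2 + 4)*1 = 2*1 = 2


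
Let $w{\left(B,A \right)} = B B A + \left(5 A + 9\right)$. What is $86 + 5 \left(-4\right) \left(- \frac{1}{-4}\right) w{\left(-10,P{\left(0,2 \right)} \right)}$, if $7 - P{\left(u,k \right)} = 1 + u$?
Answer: $-3109$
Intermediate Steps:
$P{\left(u,k \right)} = 6 - u$ ($P{\left(u,k \right)} = 7 - \left(1 + u\right) = 6 - u$)
$w{\left(B,A \right)} = 9 + 5 A + A B^{2}$ ($w{\left(B,A \right)} = B^{2} A + \left(9 + 5 A\right) = A B^{2} + \left(9 + 5 A\right) = 9 + 5 A + A B^{2}$)
$86 + 5 \left(-4\right) \left(- \frac{1}{-4}\right) w{\left(-10,P{\left(0,2 \right)} \right)} = 86 + 5 \left(-4\right) \left(- \frac{1}{-4}\right) \left(9 + 5 \left(6 - 0\right) + \left(6 - 0\right) \left(-10\right)^{2}\right) = 86 + - 20 \left(\left(-1\right) \left(- \frac{1}{4}\right)\right) \left(9 + 5 \left(6 + 0\right) + \left(6 + 0\right) 100\right) = 86 + \left(-20\right) \frac{1}{4} \left(9 + 5 \cdot 6 + 6 \cdot 100\right) = 86 - 5 \left(9 + 30 + 600\right) = 86 - 3195 = -3109$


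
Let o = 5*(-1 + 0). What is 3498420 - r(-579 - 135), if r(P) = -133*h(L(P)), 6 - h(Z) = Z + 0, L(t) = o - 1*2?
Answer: 3500149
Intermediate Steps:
o = -5 (o = 5*(-1) = -5)
L(t) = -7 (L(t) = -5 - 1*2 = -5 - 2 = -7)
h(Z) = 6 - Z (h(Z) = 6 - (Z + 0) = 6 - Z)
r(P) = -1729 (r(P) = -133*(6 - 1*(-7)) = -133*(6 + 7) = -133*13 = -1729)
3498420 - r(-579 - 135) = 3498420 - 1*(-1729) = 3498420 + 1729 = 3500149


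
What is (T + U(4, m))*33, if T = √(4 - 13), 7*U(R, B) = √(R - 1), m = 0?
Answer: 99*I + 33*√3/7 ≈ 8.1654 + 99.0*I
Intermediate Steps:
U(R, B) = √(-1 + R)/7 (U(R, B) = √(R - 1)/7 = √(-1 + R)/7)
T = 3*I (T = √(-9) = 3*I ≈ 3.0*I)
(T + U(4, m))*33 = (3*I + √(-1 + 4)/7)*33 = (3*I + √3/7)*33 = 99*I + 33*√3/7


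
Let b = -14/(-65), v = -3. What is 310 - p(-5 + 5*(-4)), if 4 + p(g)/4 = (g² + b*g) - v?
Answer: -28138/13 ≈ -2164.5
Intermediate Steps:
b = 14/65 (b = -14*(-1/65) = 14/65 ≈ 0.21538)
p(g) = -4 + 4*g² + 56*g/65 (p(g) = -16 + 4*((g² + 14*g/65) - 1*(-3)) = -16 + 4*((g² + 14*g/65) + 3) = -16 + 4*(3 + g² + 14*g/65) = -16 + (12 + 4*g² + 56*g/65) = -4 + 4*g² + 56*g/65)
310 - p(-5 + 5*(-4)) = 310 - (-4 + 4*(-5 + 5*(-4))² + 56*(-5 + 5*(-4))/65) = 310 - (-4 + 4*(-5 - 20)² + 56*(-5 - 20)/65) = 310 - (-4 + 4*(-25)² + (56/65)*(-25)) = 310 - (-4 + 4*625 - 280/13) = 310 - (-4 + 2500 - 280/13) = 310 - 1*32168/13 = 310 - 32168/13 = -28138/13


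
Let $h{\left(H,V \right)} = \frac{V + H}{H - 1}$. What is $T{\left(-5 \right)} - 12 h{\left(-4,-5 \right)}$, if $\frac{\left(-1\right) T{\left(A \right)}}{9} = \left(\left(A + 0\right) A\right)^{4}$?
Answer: $- \frac{17578233}{5} \approx -3.5156 \cdot 10^{6}$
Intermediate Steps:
$h{\left(H,V \right)} = \frac{H + V}{-1 + H}$
$T{\left(A \right)} = - 9 A^{8}$ ($T{\left(A \right)} = - 9 \left(\left(A + 0\right) A\right)^{4} = - 9 \left(A A\right)^{4} = - 9 \left(A^{2}\right)^{4} = - 9 A^{8}$)
$T{\left(-5 \right)} - 12 h{\left(-4,-5 \right)} = - 9 \left(-5\right)^{8} - 12 \frac{-4 - 5}{-1 - 4} = \left(-9\right) 390625 - 12 \frac{1}{-5} \left(-9\right) = -3515625 - 12 \left(\left(- \frac{1}{5}\right) \left(-9\right)\right) = -3515625 - \frac{108}{5} = - \frac{17578233}{5}$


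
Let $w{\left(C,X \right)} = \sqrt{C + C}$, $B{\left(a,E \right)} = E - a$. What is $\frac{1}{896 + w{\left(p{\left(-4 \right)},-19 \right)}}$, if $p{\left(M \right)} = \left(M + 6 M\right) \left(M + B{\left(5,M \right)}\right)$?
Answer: $\frac{16}{14323} - \frac{\sqrt{182}}{401044} \approx 0.0010834$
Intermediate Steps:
$p{\left(M \right)} = 7 M \left(-5 + 2 M\right)$ ($p{\left(M \right)} = \left(M + 6 M\right) \left(M + \left(M - 5\right)\right) = 7 M \left(M + \left(M - 5\right)\right) = 7 M \left(M + \left(-5 + M\right)\right) = 7 M \left(-5 + 2 M\right)$)
$w{\left(C,X \right)} = \sqrt{2} \sqrt{C}$ ($w{\left(C,X \right)} = \sqrt{2 C} = \sqrt{2} \sqrt{C}$)
$\frac{1}{896 + w{\left(p{\left(-4 \right)},-19 \right)}} = \frac{1}{896 + \sqrt{2} \sqrt{7 \left(-4\right) \left(-5 + 2 \left(-4\right)\right)}} = \frac{1}{896 + \sqrt{2} \sqrt{7 \left(-4\right) \left(-5 - 8\right)}} = \frac{1}{896 + \sqrt{2} \sqrt{7 \left(-4\right) \left(-13\right)}} = \frac{1}{896 + \sqrt{2} \sqrt{364}} = \frac{1}{896 + \sqrt{2} \cdot 2 \sqrt{91}} = \frac{1}{896 + 2 \sqrt{182}}$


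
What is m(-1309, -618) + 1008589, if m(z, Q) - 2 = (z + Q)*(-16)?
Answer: 1039423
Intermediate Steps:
m(z, Q) = 2 - 16*Q - 16*z (m(z, Q) = 2 + (z + Q)*(-16) = 2 + (Q + z)*(-16) = 2 + (-16*Q - 16*z) = 2 - 16*Q - 16*z)
m(-1309, -618) + 1008589 = (2 - 16*(-618) - 16*(-1309)) + 1008589 = (2 + 9888 + 20944) + 1008589 = 30834 + 1008589 = 1039423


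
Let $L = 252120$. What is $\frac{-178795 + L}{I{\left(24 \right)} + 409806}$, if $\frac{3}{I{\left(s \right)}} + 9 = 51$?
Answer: $\frac{205310}{1147457} \approx 0.17893$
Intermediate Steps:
$I{\left(s \right)} = \frac{1}{14}$ ($I{\left(s \right)} = \frac{3}{-9 + 51} = \frac{3}{42} = 3 \cdot \frac{1}{42} = \frac{1}{14}$)
$\frac{-178795 + L}{I{\left(24 \right)} + 409806} = \frac{-178795 + 252120}{\frac{1}{14} + 409806} = \frac{73325}{\frac{5737285}{14}} = 73325 \cdot \frac{14}{5737285} = \frac{205310}{1147457}$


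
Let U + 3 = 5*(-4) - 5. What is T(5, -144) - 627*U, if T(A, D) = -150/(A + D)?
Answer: 2440434/139 ≈ 17557.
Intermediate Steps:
U = -28 (U = -3 + (5*(-4) - 5) = -3 + (-20 - 5) = -3 - 25 = -28)
T(5, -144) - 627*U = -150/(5 - 144) - 627*(-28) = -150/(-139) + 17556 = -150*(-1/139) + 17556 = 150/139 + 17556 = 2440434/139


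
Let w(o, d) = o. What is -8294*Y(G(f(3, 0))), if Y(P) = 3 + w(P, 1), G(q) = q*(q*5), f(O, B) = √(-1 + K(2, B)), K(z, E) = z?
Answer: -66352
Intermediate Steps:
f(O, B) = 1 (f(O, B) = √(-1 + 2) = √1 = 1)
G(q) = 5*q² (G(q) = q*(5*q) = 5*q²)
Y(P) = 3 + P
-8294*Y(G(f(3, 0))) = -8294*(3 + 5*1²) = -8294*(3 + 5*1) = -8294*(3 + 5) = -8294*8 = -66352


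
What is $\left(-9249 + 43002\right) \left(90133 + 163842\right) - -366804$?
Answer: $8572784979$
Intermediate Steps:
$\left(-9249 + 43002\right) \left(90133 + 163842\right) - -366804 = 33753 \cdot 253975 + 366804 = 8572418175 + 366804 = 8572784979$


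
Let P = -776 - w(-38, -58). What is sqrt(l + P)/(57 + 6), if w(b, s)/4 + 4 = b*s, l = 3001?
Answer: 5*I*sqrt(263)/63 ≈ 1.2871*I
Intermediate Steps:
w(b, s) = -16 + 4*b*s (w(b, s) = -16 + 4*(b*s) = -16 + 4*b*s)
P = -9576 (P = -776 - (-16 + 4*(-38)*(-58)) = -776 - (-16 + 8816) = -776 - 1*8800 = -776 - 8800 = -9576)
sqrt(l + P)/(57 + 6) = sqrt(3001 - 9576)/(57 + 6) = sqrt(-6575)/63 = (5*I*sqrt(263))/63 = 5*I*sqrt(263)/63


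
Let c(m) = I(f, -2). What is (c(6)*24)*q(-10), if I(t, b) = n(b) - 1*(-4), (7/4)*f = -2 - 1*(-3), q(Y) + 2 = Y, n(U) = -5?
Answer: 288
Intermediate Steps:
q(Y) = -2 + Y
f = 4/7 (f = 4*(-2 - 1*(-3))/7 = 4*(-2 + 3)/7 = (4/7)*1 = 4/7 ≈ 0.57143)
I(t, b) = -1 (I(t, b) = -5 - 1*(-4) = -5 + 4 = -1)
c(m) = -1
(c(6)*24)*q(-10) = (-1*24)*(-2 - 10) = -24*(-12) = 288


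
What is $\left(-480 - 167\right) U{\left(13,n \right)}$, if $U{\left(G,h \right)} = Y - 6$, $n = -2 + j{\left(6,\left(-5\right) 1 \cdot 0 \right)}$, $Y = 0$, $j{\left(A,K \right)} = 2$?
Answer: $3882$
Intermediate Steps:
$n = 0$ ($n = -2 + 2 = 0$)
$U{\left(G,h \right)} = -6$ ($U{\left(G,h \right)} = 0 - 6 = -6$)
$\left(-480 - 167\right) U{\left(13,n \right)} = \left(-480 - 167\right) \left(-6\right) = \left(-647\right) \left(-6\right) = 3882$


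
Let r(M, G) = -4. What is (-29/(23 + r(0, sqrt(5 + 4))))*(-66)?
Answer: 1914/19 ≈ 100.74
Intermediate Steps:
(-29/(23 + r(0, sqrt(5 + 4))))*(-66) = (-29/(23 - 4))*(-66) = (-29/19)*(-66) = ((1/19)*(-29))*(-66) = -29/19*(-66) = 1914/19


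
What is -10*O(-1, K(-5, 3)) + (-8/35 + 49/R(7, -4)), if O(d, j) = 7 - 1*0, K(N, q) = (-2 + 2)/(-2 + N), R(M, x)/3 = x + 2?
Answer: -16463/210 ≈ -78.395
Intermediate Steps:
R(M, x) = 6 + 3*x (R(M, x) = 3*(x + 2) = 3*(2 + x) = 6 + 3*x)
K(N, q) = 0 (K(N, q) = 0/(-2 + N) = 0)
O(d, j) = 7 (O(d, j) = 7 + 0 = 7)
-10*O(-1, K(-5, 3)) + (-8/35 + 49/R(7, -4)) = -10*7 + (-8/35 + 49/(6 + 3*(-4))) = -70 + (-8*1/35 + 49/(6 - 12)) = -70 + (-8/35 + 49/(-6)) = -70 + (-8/35 + 49*(-1/6)) = -70 + (-8/35 - 49/6) = -70 - 1763/210 = -16463/210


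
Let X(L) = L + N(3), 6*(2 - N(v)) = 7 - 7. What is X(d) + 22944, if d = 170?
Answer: 23116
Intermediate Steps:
N(v) = 2 (N(v) = 2 - (7 - 7)/6 = 2 - ⅙*0 = 2 + 0 = 2)
X(L) = 2 + L (X(L) = L + 2 = 2 + L)
X(d) + 22944 = (2 + 170) + 22944 = 172 + 22944 = 23116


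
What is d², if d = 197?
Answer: 38809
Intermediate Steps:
d² = 197² = 38809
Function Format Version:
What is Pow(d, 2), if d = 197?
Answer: 38809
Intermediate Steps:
Pow(d, 2) = Pow(197, 2) = 38809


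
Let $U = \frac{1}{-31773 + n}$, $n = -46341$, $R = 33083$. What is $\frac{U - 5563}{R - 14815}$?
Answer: $- \frac{434548183}{1426986552} \approx -0.30452$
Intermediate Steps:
$U = - \frac{1}{78114}$ ($U = \frac{1}{-31773 - 46341} = \frac{1}{-78114} = - \frac{1}{78114} \approx -1.2802 \cdot 10^{-5}$)
$\frac{U - 5563}{R - 14815} = \frac{- \frac{1}{78114} - 5563}{33083 - 14815} = - \frac{434548183}{78114 \cdot 18268} = \left(- \frac{434548183}{78114}\right) \frac{1}{18268} = - \frac{434548183}{1426986552}$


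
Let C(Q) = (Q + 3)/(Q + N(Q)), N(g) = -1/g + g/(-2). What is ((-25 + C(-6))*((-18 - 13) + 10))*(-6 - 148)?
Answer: -1316238/17 ≈ -77426.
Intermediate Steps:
N(g) = -1/g - g/2 (N(g) = -1/g + g*(-½) = -1/g - g/2)
C(Q) = (3 + Q)/(Q/2 - 1/Q) (C(Q) = (Q + 3)/(Q + (-1/Q - Q/2)) = (3 + Q)/(Q/2 - 1/Q))
((-25 + C(-6))*((-18 - 13) + 10))*(-6 - 148) = ((-25 + 2*(-6)*(3 - 6)/(-2 + (-6)²))*((-18 - 13) + 10))*(-6 - 148) = ((-25 + 2*(-6)*(-3)/(-2 + 36))*(-31 + 10))*(-154) = ((-25 + 2*(-6)*(-3)/34)*(-21))*(-154) = ((-25 + 2*(-6)*(1/34)*(-3))*(-21))*(-154) = ((-25 + 18/17)*(-21))*(-154) = -407/17*(-21)*(-154) = (8547/17)*(-154) = -1316238/17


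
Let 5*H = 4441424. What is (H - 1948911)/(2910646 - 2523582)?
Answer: -5303131/1935320 ≈ -2.7402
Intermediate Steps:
H = 4441424/5 (H = (1/5)*4441424 = 4441424/5 ≈ 8.8829e+5)
(H - 1948911)/(2910646 - 2523582) = (4441424/5 - 1948911)/(2910646 - 2523582) = -5303131/5/387064 = -5303131/5*1/387064 = -5303131/1935320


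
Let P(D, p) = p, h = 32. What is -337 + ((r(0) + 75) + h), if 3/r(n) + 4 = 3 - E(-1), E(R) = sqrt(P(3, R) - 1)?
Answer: (-230*sqrt(2) + 233*I)/(sqrt(2) - I) ≈ -231.0 + 1.4142*I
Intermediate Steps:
E(R) = sqrt(-1 + R) (E(R) = sqrt(R - 1) = sqrt(-1 + R))
r(n) = 3/(-1 - I*sqrt(2)) (r(n) = 3/(-4 + (3 - sqrt(-1 - 1))) = 3/(-4 + (3 - sqrt(-2))) = 3/(-4 + (3 - I*sqrt(2))) = 3/(-1 - I*sqrt(2)))
-337 + ((r(0) + 75) + h) = -337 + ((3*I/(sqrt(2) - I) + 75) + 32) = -337 + ((75 + 3*I/(sqrt(2) - I)) + 32) = -337 + (107 + 3*I/(sqrt(2) - I)) = -230 + 3*I/(sqrt(2) - I)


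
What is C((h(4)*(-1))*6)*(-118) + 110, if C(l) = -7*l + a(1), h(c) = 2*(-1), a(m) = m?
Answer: 9904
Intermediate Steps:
h(c) = -2
C(l) = 1 - 7*l (C(l) = -7*l + 1 = 1 - 7*l)
C((h(4)*(-1))*6)*(-118) + 110 = (1 - 7*(-2*(-1))*6)*(-118) + 110 = (1 - 14*6)*(-118) + 110 = (1 - 7*12)*(-118) + 110 = (1 - 84)*(-118) + 110 = -83*(-118) + 110 = 9794 + 110 = 9904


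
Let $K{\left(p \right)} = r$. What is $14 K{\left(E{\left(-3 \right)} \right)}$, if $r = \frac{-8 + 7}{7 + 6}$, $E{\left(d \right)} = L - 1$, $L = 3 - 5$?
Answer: $- \frac{14}{13} \approx -1.0769$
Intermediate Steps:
$L = -2$
$E{\left(d \right)} = -3$ ($E{\left(d \right)} = -2 - 1 = -3$)
$r = - \frac{1}{13} \approx -0.076923$
$K{\left(p \right)} = - \frac{1}{13}$
$14 K{\left(E{\left(-3 \right)} \right)} = 14 \left(- \frac{1}{13}\right) = - \frac{14}{13}$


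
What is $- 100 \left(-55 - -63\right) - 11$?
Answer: $-811$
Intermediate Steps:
$- 100 \left(-55 - -63\right) - 11 = - 100 \left(-55 + 63\right) + \left(-67 + 56\right) = \left(-100\right) 8 - 11 = -800 - 11 = -811$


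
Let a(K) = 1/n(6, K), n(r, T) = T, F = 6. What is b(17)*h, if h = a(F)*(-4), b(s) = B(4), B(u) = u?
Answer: -8/3 ≈ -2.6667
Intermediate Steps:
b(s) = 4
a(K) = 1/K
h = -⅔ (h = -4/6 = (⅙)*(-4) = -⅔ ≈ -0.66667)
b(17)*h = 4*(-⅔) = -8/3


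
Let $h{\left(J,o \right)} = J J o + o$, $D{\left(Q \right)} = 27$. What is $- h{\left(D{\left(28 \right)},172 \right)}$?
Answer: $-125560$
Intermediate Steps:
$h{\left(J,o \right)} = o + o J^{2}$ ($h{\left(J,o \right)} = J^{2} o + o = o J^{2} + o = o + o J^{2}$)
$- h{\left(D{\left(28 \right)},172 \right)} = - 172 \left(1 + 27^{2}\right) = - 172 \left(1 + 729\right) = - 172 \cdot 730 = \left(-1\right) 125560 = -125560$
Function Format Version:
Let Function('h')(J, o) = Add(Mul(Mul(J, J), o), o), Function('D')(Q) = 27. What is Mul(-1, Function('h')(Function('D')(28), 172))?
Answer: -125560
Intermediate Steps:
Function('h')(J, o) = Add(o, Mul(o, Pow(J, 2))) (Function('h')(J, o) = Add(Mul(Pow(J, 2), o), o) = Add(Mul(o, Pow(J, 2)), o) = Add(o, Mul(o, Pow(J, 2))))
Mul(-1, Function('h')(Function('D')(28), 172)) = Mul(-1, Mul(172, Add(1, Pow(27, 2)))) = Mul(-1, Mul(172, Add(1, 729))) = Mul(-1, Mul(172, 730)) = Mul(-1, 125560) = -125560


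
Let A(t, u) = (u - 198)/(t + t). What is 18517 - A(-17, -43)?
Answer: 629337/34 ≈ 18510.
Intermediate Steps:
A(t, u) = (-198 + u)/(2*t) (A(t, u) = (-198 + u)/((2*t)) = (-198 + u)*(1/(2*t)) = (-198 + u)/(2*t))
18517 - A(-17, -43) = 18517 - (-198 - 43)/(2*(-17)) = 18517 - (-1)*(-241)/(2*17) = 18517 - 1*241/34 = 18517 - 241/34 = 629337/34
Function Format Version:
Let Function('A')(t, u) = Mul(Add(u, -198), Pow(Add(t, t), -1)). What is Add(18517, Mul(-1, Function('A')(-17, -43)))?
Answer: Rational(629337, 34) ≈ 18510.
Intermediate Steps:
Function('A')(t, u) = Mul(Rational(1, 2), Pow(t, -1), Add(-198, u)) (Function('A')(t, u) = Mul(Add(-198, u), Pow(Mul(2, t), -1)) = Mul(Add(-198, u), Mul(Rational(1, 2), Pow(t, -1))) = Mul(Rational(1, 2), Pow(t, -1), Add(-198, u)))
Add(18517, Mul(-1, Function('A')(-17, -43))) = Add(18517, Mul(-1, Mul(Rational(1, 2), Pow(-17, -1), Add(-198, -43)))) = Add(18517, Mul(-1, Mul(Rational(1, 2), Rational(-1, 17), -241))) = Add(18517, Mul(-1, Rational(241, 34))) = Add(18517, Rational(-241, 34)) = Rational(629337, 34)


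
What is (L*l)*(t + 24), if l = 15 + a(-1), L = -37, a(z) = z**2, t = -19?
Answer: -2960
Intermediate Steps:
l = 16 (l = 15 + (-1)**2 = 15 + 1 = 16)
(L*l)*(t + 24) = (-37*16)*(-19 + 24) = -592*5 = -2960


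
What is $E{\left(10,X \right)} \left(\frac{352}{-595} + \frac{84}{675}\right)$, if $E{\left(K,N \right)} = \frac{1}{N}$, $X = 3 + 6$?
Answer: $- \frac{12508}{240975} \approx -0.051906$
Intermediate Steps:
$X = 9$
$E{\left(10,X \right)} \left(\frac{352}{-595} + \frac{84}{675}\right) = \frac{\frac{352}{-595} + \frac{84}{675}}{9} = \frac{352 \left(- \frac{1}{595}\right) + 84 \cdot \frac{1}{675}}{9} = \frac{- \frac{352}{595} + \frac{28}{225}}{9} = \frac{1}{9} \left(- \frac{12508}{26775}\right) = - \frac{12508}{240975}$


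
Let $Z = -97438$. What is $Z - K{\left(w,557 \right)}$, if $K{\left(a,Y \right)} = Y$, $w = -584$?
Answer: $-97995$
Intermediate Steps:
$Z - K{\left(w,557 \right)} = -97438 - 557 = -97995$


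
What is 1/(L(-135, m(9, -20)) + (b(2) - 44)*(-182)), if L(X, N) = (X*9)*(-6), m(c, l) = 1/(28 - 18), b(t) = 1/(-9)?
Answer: 9/137864 ≈ 6.5282e-5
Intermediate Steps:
b(t) = -⅑
m(c, l) = ⅒ (m(c, l) = 1/10 = ⅒)
L(X, N) = -54*X (L(X, N) = (9*X)*(-6) = -54*X)
1/(L(-135, m(9, -20)) + (b(2) - 44)*(-182)) = 1/(-54*(-135) + (-⅑ - 44)*(-182)) = 1/(7290 - 397/9*(-182)) = 1/(7290 + 72254/9) = 1/(137864/9) = 9/137864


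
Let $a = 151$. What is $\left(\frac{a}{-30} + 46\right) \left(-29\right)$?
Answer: $- \frac{35641}{30} \approx -1188.0$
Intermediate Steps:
$\left(\frac{a}{-30} + 46\right) \left(-29\right) = \left(\frac{151}{-30} + 46\right) \left(-29\right) = \left(151 \left(- \frac{1}{30}\right) + 46\right) \left(-29\right) = \left(- \frac{151}{30} + 46\right) \left(-29\right) = \frac{1229}{30} \left(-29\right) = - \frac{35641}{30}$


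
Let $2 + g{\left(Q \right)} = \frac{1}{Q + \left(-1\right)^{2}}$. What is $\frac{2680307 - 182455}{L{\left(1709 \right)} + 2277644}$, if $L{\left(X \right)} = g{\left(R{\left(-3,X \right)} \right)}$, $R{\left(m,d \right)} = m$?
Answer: $\frac{4995704}{4555283} \approx 1.0967$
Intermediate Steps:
$g{\left(Q \right)} = -2 + \frac{1}{1 + Q}$ ($g{\left(Q \right)} = -2 + \frac{1}{Q + \left(-1\right)^{2}} = -2 + \frac{1}{Q + 1} = -2 + \frac{1}{1 + Q}$)
$L{\left(X \right)} = - \frac{5}{2}$ ($L{\left(X \right)} = \frac{-1 - -6}{1 - 3} = \frac{-1 + 6}{-2} = \left(- \frac{1}{2}\right) 5 = - \frac{5}{2}$)
$\frac{2680307 - 182455}{L{\left(1709 \right)} + 2277644} = \frac{2680307 - 182455}{- \frac{5}{2} + 2277644} = \frac{2497852}{\frac{4555283}{2}} = 2497852 \cdot \frac{2}{4555283} = \frac{4995704}{4555283}$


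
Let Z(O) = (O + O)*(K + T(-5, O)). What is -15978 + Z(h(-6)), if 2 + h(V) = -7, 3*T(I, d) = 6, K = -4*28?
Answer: -13998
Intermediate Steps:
K = -112
T(I, d) = 2 (T(I, d) = (⅓)*6 = 2)
h(V) = -9 (h(V) = -2 - 7 = -9)
Z(O) = -220*O (Z(O) = (O + O)*(-112 + 2) = (2*O)*(-110) = -220*O)
-15978 + Z(h(-6)) = -15978 - 220*(-9) = -15978 + 1980 = -13998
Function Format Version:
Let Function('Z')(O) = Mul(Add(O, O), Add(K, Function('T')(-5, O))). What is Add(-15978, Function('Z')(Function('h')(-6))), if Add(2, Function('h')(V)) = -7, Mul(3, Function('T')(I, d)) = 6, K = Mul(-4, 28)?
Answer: -13998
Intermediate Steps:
K = -112
Function('T')(I, d) = 2 (Function('T')(I, d) = Mul(Rational(1, 3), 6) = 2)
Function('h')(V) = -9 (Function('h')(V) = Add(-2, -7) = -9)
Function('Z')(O) = Mul(-220, O) (Function('Z')(O) = Mul(Add(O, O), Add(-112, 2)) = Mul(Mul(2, O), -110) = Mul(-220, O))
Add(-15978, Function('Z')(Function('h')(-6))) = Add(-15978, Mul(-220, -9)) = Add(-15978, 1980) = -13998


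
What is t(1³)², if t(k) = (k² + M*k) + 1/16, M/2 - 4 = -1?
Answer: 12769/256 ≈ 49.879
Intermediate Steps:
M = 6 (M = 8 + 2*(-1) = 8 - 2 = 6)
t(k) = 1/16 + k² + 6*k (t(k) = (k² + 6*k) + 1/16 = 1/16 + k² + 6*k)
t(1³)² = (1/16 + (1³)² + 6*1³)² = (1/16 + 1² + 6*1)² = (1/16 + 1 + 6)² = (113/16)² = 12769/256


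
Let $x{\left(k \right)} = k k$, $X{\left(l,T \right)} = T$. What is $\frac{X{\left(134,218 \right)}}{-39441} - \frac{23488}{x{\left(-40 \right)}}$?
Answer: $- \frac{14480297}{986025} \approx -14.686$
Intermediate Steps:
$x{\left(k \right)} = k^{2}$
$\frac{X{\left(134,218 \right)}}{-39441} - \frac{23488}{x{\left(-40 \right)}} = \frac{218}{-39441} - \frac{23488}{\left(-40\right)^{2}} = 218 \left(- \frac{1}{39441}\right) - \frac{23488}{1600} = - \frac{218}{39441} - \frac{367}{25} = - \frac{14480297}{986025}$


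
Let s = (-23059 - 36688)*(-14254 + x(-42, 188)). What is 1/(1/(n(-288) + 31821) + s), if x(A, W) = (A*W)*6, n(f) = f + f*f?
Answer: 114477/421528080569971 ≈ 2.7158e-10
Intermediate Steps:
n(f) = f + f²
x(A, W) = 6*A*W
s = 3682207610 (s = (-23059 - 36688)*(-14254 + 6*(-42)*188) = -59747*(-14254 - 47376) = -59747*(-61630) = 3682207610)
1/(1/(n(-288) + 31821) + s) = 1/(1/(-288*(1 - 288) + 31821) + 3682207610) = 1/(1/(-288*(-287) + 31821) + 3682207610) = 1/(1/(82656 + 31821) + 3682207610) = 1/(1/114477 + 3682207610) = 1/(421528080569971/114477) = 114477/421528080569971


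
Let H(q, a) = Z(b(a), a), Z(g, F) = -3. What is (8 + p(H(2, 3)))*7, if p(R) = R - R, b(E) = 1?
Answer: 56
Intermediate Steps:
H(q, a) = -3
p(R) = 0
(8 + p(H(2, 3)))*7 = (8 + 0)*7 = 8*7 = 56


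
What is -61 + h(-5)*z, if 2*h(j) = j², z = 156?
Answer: 1889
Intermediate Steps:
h(j) = j²/2
-61 + h(-5)*z = -61 + ((½)*(-5)²)*156 = -61 + ((½)*25)*156 = -61 + (25/2)*156 = -61 + 1950 = 1889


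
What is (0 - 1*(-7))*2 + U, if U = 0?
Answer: 14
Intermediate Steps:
(0 - 1*(-7))*2 + U = (0 - 1*(-7))*2 + 0 = (0 + 7)*2 + 0 = 7*2 + 0 = 14 + 0 = 14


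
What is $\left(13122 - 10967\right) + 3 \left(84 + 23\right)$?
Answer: $2476$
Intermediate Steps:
$\left(13122 - 10967\right) + 3 \left(84 + 23\right) = 2155 + 3 \cdot 107 = 2155 + 321 = 2476$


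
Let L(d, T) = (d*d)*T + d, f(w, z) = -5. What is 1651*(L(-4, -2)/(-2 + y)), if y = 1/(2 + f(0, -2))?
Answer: 178308/7 ≈ 25473.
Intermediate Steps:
L(d, T) = d + T*d² (L(d, T) = d²*T + d = T*d² + d = d + T*d²)
y = -⅓ (y = 1/(2 - 5) = 1/(-3) = -⅓ ≈ -0.33333)
1651*(L(-4, -2)/(-2 + y)) = 1651*((-4*(1 - 2*(-4)))/(-2 - ⅓)) = 1651*((-4*(1 + 8))/(-7/3)) = 1651*(-4*9*(-3/7)) = 1651*(-36*(-3/7)) = 1651*(108/7) = 178308/7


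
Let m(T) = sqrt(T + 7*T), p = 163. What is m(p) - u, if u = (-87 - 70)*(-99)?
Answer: -15543 + 2*sqrt(326) ≈ -15507.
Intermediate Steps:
m(T) = 2*sqrt(2)*sqrt(T) (m(T) = sqrt(8*T) = 2*sqrt(2)*sqrt(T))
u = 15543 (u = -157*(-99) = 15543)
m(p) - u = 2*sqrt(2)*sqrt(163) - 1*15543 = 2*sqrt(326) - 15543 = -15543 + 2*sqrt(326)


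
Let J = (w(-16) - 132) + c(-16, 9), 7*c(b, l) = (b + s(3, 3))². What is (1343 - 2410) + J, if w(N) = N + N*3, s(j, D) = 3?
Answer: -8672/7 ≈ -1238.9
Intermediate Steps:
w(N) = 4*N (w(N) = N + 3*N = 4*N)
c(b, l) = (3 + b)²/7 (c(b, l) = (b + 3)²/7 = (3 + b)²/7)
J = -1203/7 (J = (4*(-16) - 132) + (3 - 16)²/7 = (-64 - 132) + (⅐)*(-13)² = -196 + (⅐)*169 = -196 + 169/7 = -1203/7 ≈ -171.86)
(1343 - 2410) + J = (1343 - 2410) - 1203/7 = -1067 - 1203/7 = -8672/7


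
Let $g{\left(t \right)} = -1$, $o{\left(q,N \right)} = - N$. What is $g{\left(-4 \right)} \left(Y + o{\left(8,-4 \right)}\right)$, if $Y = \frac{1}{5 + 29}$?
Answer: $- \frac{137}{34} \approx -4.0294$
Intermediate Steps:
$Y = \frac{1}{34} \approx 0.029412$
$g{\left(-4 \right)} \left(Y + o{\left(8,-4 \right)}\right) = - (\frac{1}{34} - -4) = - (\frac{1}{34} + 4) = \left(-1\right) \frac{137}{34} = - \frac{137}{34}$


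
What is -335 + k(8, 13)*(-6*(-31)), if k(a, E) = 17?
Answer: 2827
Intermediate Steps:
-335 + k(8, 13)*(-6*(-31)) = -335 + 17*(-6*(-31)) = -335 + 17*186 = -335 + 3162 = 2827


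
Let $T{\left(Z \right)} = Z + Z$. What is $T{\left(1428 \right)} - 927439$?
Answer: $-924583$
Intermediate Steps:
$T{\left(Z \right)} = 2 Z$
$T{\left(1428 \right)} - 927439 = 2 \cdot 1428 - 927439 = 2856 - 927439 = -924583$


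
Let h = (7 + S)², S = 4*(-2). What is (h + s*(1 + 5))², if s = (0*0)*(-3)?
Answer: 1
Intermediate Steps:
S = -8
s = 0 (s = 0*(-3) = 0)
h = 1 (h = (7 - 8)² = (-1)² = 1)
(h + s*(1 + 5))² = (1 + 0*(1 + 5))² = (1 + 0*6)² = (1 + 0)² = 1² = 1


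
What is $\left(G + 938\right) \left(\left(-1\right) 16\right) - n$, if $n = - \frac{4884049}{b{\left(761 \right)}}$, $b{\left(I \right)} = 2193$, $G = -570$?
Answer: $- \frac{472255}{129} \approx -3660.9$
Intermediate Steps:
$n = - \frac{287297}{129}$ ($n = - \frac{4884049}{2193} = \left(-4884049\right) \frac{1}{2193} = - \frac{287297}{129} \approx -2227.1$)
$\left(G + 938\right) \left(\left(-1\right) 16\right) - n = \left(-570 + 938\right) \left(\left(-1\right) 16\right) - - \frac{287297}{129} = 368 \left(-16\right) + \frac{287297}{129} = -5888 + \frac{287297}{129} = - \frac{472255}{129}$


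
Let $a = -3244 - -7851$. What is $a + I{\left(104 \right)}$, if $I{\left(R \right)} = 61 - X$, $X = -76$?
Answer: $4744$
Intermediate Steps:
$I{\left(R \right)} = 137$ ($I{\left(R \right)} = 61 - -76 = 61 + 76 = 137$)
$a = 4607$ ($a = -3244 + 7851 = 4607$)
$a + I{\left(104 \right)} = 4607 + 137 = 4744$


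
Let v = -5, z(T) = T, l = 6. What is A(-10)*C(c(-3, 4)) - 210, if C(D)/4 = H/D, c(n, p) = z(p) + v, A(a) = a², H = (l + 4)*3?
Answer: -12210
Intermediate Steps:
H = 30 (H = (6 + 4)*3 = 10*3 = 30)
c(n, p) = -5 + p (c(n, p) = p - 5 = -5 + p)
C(D) = 120/D (C(D) = 4*(30/D) = 120/D)
A(-10)*C(c(-3, 4)) - 210 = (-10)²*(120/(-5 + 4)) - 210 = 100*(120/(-1)) - 210 = 100*(120*(-1)) - 210 = 100*(-120) - 210 = -12000 - 210 = -12210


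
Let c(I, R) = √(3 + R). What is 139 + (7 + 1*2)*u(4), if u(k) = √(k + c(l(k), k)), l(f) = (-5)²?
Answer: 139 + 9*√(4 + √7) ≈ 162.20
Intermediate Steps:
l(f) = 25
u(k) = √(k + √(3 + k))
139 + (7 + 1*2)*u(4) = 139 + (7 + 1*2)*√(4 + √(3 + 4)) = 139 + (7 + 2)*√(4 + √7) = 139 + 9*√(4 + √7)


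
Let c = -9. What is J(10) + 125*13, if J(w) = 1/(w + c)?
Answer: 1626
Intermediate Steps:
J(w) = 1/(-9 + w) (J(w) = 1/(w - 9) = 1/(-9 + w))
J(10) + 125*13 = 1/(-9 + 10) + 125*13 = 1/1 + 1625 = 1 + 1625 = 1626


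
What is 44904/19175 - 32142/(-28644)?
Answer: 28826561/8321950 ≈ 3.4639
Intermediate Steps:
44904/19175 - 32142/(-28644) = 44904*(1/19175) - 32142*(-1/28644) = 44904/19175 + 487/434 = 28826561/8321950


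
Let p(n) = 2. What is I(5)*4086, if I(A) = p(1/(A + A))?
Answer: 8172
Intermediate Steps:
I(A) = 2
I(5)*4086 = 2*4086 = 8172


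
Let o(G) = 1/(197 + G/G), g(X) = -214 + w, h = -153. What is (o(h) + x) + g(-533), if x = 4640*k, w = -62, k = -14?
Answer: -12916727/198 ≈ -65236.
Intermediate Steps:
x = -64960 (x = 4640*(-14) = -64960)
g(X) = -276 (g(X) = -214 - 62 = -276)
o(G) = 1/198 (o(G) = 1/(197 + 1) = 1/198)
(o(h) + x) + g(-533) = (1/198 - 64960) - 276 = -12862079/198 - 276 = -12916727/198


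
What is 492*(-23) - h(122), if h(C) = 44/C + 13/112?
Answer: -77314169/6832 ≈ -11316.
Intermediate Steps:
h(C) = 13/112 + 44/C (h(C) = 44/C + 13*(1/112) = 44/C + 13/112 = 13/112 + 44/C)
492*(-23) - h(122) = 492*(-23) - (13/112 + 44/122) = -11316 - (13/112 + 44*(1/122)) = -11316 - (13/112 + 22/61) = -11316 - 1*3257/6832 = -11316 - 3257/6832 = -77314169/6832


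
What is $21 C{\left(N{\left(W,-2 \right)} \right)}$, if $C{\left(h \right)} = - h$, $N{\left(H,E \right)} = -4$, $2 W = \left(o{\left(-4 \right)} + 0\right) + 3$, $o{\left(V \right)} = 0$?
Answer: $84$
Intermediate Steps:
$W = \frac{3}{2}$ ($W = \frac{\left(0 + 0\right) + 3}{2} = \frac{0 + 3}{2} = \frac{1}{2} \cdot 3 = \frac{3}{2} \approx 1.5$)
$21 C{\left(N{\left(W,-2 \right)} \right)} = 21 \left(\left(-1\right) \left(-4\right)\right) = 21 \cdot 4 = 84$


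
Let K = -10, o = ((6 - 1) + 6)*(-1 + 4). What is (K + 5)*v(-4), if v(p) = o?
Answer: -165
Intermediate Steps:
o = 33 (o = (5 + 6)*3 = 11*3 = 33)
v(p) = 33
(K + 5)*v(-4) = (-10 + 5)*33 = -5*33 = -165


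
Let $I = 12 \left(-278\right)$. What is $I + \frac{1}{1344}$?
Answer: $- \frac{4483583}{1344} \approx -3336.0$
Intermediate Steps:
$I = -3336$
$I + \frac{1}{1344} = -3336 + \frac{1}{1344} = - \frac{4483583}{1344}$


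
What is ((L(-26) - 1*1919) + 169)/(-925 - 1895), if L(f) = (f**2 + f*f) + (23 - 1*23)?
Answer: 199/1410 ≈ 0.14113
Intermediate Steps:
L(f) = 2*f**2 (L(f) = (f**2 + f**2) + (23 - 23) = 2*f**2 + 0 = 2*f**2)
((L(-26) - 1*1919) + 169)/(-925 - 1895) = ((2*(-26)**2 - 1*1919) + 169)/(-925 - 1895) = ((2*676 - 1919) + 169)/(-2820) = ((1352 - 1919) + 169)*(-1/2820) = (-567 + 169)*(-1/2820) = -398*(-1/2820) = 199/1410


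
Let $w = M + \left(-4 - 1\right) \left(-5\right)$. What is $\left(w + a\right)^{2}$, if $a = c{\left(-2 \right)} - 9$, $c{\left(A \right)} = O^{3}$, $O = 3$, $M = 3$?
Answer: $2116$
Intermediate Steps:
$c{\left(A \right)} = 27$ ($c{\left(A \right)} = 3^{3} = 27$)
$w = 28$ ($w = 3 + \left(-4 - 1\right) \left(-5\right) = 3 - -25 = 3 + 25 = 28$)
$a = 18$ ($a = 27 - 9 = 18$)
$\left(w + a\right)^{2} = \left(28 + 18\right)^{2} = 46^{2} = 2116$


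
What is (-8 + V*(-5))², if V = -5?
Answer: 289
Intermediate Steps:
(-8 + V*(-5))² = (-8 - 5*(-5))² = (-8 + 25)² = 17² = 289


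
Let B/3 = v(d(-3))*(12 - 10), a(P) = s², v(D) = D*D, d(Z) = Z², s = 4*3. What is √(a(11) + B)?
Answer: 3*√70 ≈ 25.100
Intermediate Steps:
s = 12
v(D) = D²
a(P) = 144 (a(P) = 12² = 144)
B = 486 (B = 3*(((-3)²)²*(12 - 10)) = 3*(9²*2) = 3*(81*2) = 3*162 = 486)
√(a(11) + B) = √(144 + 486) = √630 = 3*√70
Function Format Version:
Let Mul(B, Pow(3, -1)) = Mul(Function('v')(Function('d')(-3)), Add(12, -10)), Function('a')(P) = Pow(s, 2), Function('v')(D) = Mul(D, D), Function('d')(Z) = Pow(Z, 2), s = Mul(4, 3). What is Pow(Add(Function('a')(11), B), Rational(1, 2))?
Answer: Mul(3, Pow(70, Rational(1, 2))) ≈ 25.100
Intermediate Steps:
s = 12
Function('v')(D) = Pow(D, 2)
Function('a')(P) = 144 (Function('a')(P) = Pow(12, 2) = 144)
B = 486 (B = Mul(3, Mul(Pow(Pow(-3, 2), 2), Add(12, -10))) = Mul(3, Mul(Pow(9, 2), 2)) = Mul(3, Mul(81, 2)) = Mul(3, 162) = 486)
Pow(Add(Function('a')(11), B), Rational(1, 2)) = Pow(Add(144, 486), Rational(1, 2)) = Pow(630, Rational(1, 2)) = Mul(3, Pow(70, Rational(1, 2)))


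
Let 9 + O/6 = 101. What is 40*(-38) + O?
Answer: -968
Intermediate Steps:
O = 552 (O = -54 + 6*101 = -54 + 606 = 552)
40*(-38) + O = 40*(-38) + 552 = -1520 + 552 = -968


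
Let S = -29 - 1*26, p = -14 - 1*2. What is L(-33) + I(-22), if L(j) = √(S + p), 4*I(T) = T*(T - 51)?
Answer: 803/2 + I*√71 ≈ 401.5 + 8.4261*I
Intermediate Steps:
I(T) = T*(-51 + T)/4 (I(T) = (T*(T - 51))/4 = (T*(-51 + T))/4 = T*(-51 + T)/4)
p = -16 (p = -14 - 2 = -16)
S = -55 (S = -29 - 26 = -55)
L(j) = I*√71 (L(j) = √(-55 - 16) = √(-71) = I*√71)
L(-33) + I(-22) = I*√71 + (¼)*(-22)*(-51 - 22) = I*√71 + (¼)*(-22)*(-73) = I*√71 + 803/2 = 803/2 + I*√71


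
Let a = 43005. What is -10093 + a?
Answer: 32912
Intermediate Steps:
-10093 + a = -10093 + 43005 = 32912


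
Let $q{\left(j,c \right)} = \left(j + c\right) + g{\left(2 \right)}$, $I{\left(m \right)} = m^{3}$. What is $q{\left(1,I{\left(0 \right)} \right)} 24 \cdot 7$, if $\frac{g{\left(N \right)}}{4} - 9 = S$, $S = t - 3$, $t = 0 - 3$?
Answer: $2184$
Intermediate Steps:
$t = -3$
$S = -6$ ($S = -3 - 3 = -6$)
$g{\left(N \right)} = 12$ ($g{\left(N \right)} = 36 + 4 \left(-6\right) = 36 - 24 = 12$)
$q{\left(j,c \right)} = 12 + c + j$ ($q{\left(j,c \right)} = \left(j + c\right) + 12 = \left(c + j\right) + 12 = 12 + c + j$)
$q{\left(1,I{\left(0 \right)} \right)} 24 \cdot 7 = \left(12 + 0^{3} + 1\right) 24 \cdot 7 = \left(12 + 0 + 1\right) 24 \cdot 7 = 13 \cdot 24 \cdot 7 = 312 \cdot 7 = 2184$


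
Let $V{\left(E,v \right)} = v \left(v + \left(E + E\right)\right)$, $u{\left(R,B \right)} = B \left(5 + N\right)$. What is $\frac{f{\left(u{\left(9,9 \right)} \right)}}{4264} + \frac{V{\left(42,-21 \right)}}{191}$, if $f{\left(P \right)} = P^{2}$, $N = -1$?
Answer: $- \frac{674217}{101803} \approx -6.6228$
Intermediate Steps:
$u{\left(R,B \right)} = 4 B$ ($u{\left(R,B \right)} = B \left(5 - 1\right) = B 4 = 4 B$)
$V{\left(E,v \right)} = v \left(v + 2 E\right)$
$\frac{f{\left(u{\left(9,9 \right)} \right)}}{4264} + \frac{V{\left(42,-21 \right)}}{191} = \frac{\left(4 \cdot 9\right)^{2}}{4264} + \frac{\left(-21\right) \left(-21 + 2 \cdot 42\right)}{191} = 36^{2} \cdot \frac{1}{4264} + - 21 \left(-21 + 84\right) \frac{1}{191} = 1296 \cdot \frac{1}{4264} + \left(-21\right) 63 \cdot \frac{1}{191} = \frac{162}{533} - \frac{1323}{191} = - \frac{674217}{101803}$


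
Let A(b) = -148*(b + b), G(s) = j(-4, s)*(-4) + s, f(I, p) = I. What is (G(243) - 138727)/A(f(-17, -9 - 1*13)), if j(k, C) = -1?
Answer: -17310/629 ≈ -27.520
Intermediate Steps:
G(s) = 4 + s (G(s) = -1*(-4) + s = 4 + s)
A(b) = -296*b
(G(243) - 138727)/A(f(-17, -9 - 1*13)) = ((4 + 243) - 138727)/((-296*(-17))) = (247 - 138727)/5032 = -138480*1/5032 = -17310/629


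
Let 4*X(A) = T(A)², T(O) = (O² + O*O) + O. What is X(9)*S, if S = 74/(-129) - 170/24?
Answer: -38510397/688 ≈ -55974.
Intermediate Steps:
T(O) = O + 2*O² (T(O) = (O² + O²) + O = 2*O² + O = O + 2*O²)
S = -1317/172 (S = 74*(-1/129) - 170*1/24 = -74/129 - 85/12 = -1317/172 ≈ -7.6570)
X(A) = A²*(1 + 2*A)²/4 (X(A) = (A*(1 + 2*A))²/4 = (A²*(1 + 2*A)²)/4 = A²*(1 + 2*A)²/4)
X(9)*S = ((¼)*9²*(1 + 2*9)²)*(-1317/172) = ((¼)*81*(1 + 18)²)*(-1317/172) = ((¼)*81*19²)*(-1317/172) = ((¼)*81*361)*(-1317/172) = (29241/4)*(-1317/172) = -38510397/688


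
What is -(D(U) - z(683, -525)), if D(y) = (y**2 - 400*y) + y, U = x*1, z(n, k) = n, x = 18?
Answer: 7541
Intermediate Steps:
U = 18 (U = 18*1 = 18)
D(y) = y**2 - 399*y
-(D(U) - z(683, -525)) = -(18*(-399 + 18) - 1*683) = -(18*(-381) - 683) = -(-6858 - 683) = -1*(-7541) = 7541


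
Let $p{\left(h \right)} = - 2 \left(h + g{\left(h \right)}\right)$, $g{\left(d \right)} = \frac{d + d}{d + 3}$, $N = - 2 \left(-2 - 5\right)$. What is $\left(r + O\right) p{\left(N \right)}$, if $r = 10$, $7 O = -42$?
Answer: $- \frac{2128}{17} \approx -125.18$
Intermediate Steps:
$O = -6$ ($O = \frac{1}{7} \left(-42\right) = -6$)
$N = 14$ ($N = \left(-2\right) \left(-7\right) = 14$)
$g{\left(d \right)} = \frac{2 d}{3 + d}$
$p{\left(h \right)} = - 2 h - \frac{4 h}{3 + h}$ ($p{\left(h \right)} = - 2 \left(h + \frac{2 h}{3 + h}\right) = - 2 h - \frac{4 h}{3 + h}$)
$\left(r + O\right) p{\left(N \right)} = \left(10 - 6\right) 2 \cdot 14 \frac{1}{3 + 14} \left(-5 - 14\right) = 4 \cdot 2 \cdot 14 \cdot \frac{1}{17} \left(-5 - 14\right) = 4 \cdot 2 \cdot 14 \cdot \frac{1}{17} \left(-19\right) = 4 \left(- \frac{532}{17}\right) = - \frac{2128}{17}$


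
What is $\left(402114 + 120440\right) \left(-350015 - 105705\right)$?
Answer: $-238138308880$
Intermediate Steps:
$\left(402114 + 120440\right) \left(-350015 - 105705\right) = 522554 \left(-455720\right) = -238138308880$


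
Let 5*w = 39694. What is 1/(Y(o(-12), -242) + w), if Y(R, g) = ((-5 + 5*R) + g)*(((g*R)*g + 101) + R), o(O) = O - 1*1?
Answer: 5/1187580334 ≈ 4.2102e-9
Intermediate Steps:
w = 39694/5 (w = (⅕)*39694 = 39694/5 ≈ 7938.8)
o(O) = -1 + O (o(O) = O - 1 = -1 + O)
Y(R, g) = (-5 + g + 5*R)*(101 + R + R*g²) (Y(R, g) = (-5 + g + 5*R)*(((R*g)*g + 101) + R) = (-5 + g + 5*R)*((R*g² + 101) + R) = (-5 + g + 5*R)*((101 + R*g²) + R) = (-5 + g + 5*R)*(101 + R + R*g²))
1/(Y(o(-12), -242) + w) = 1/((-505 + 5*(-1 - 12)² + 101*(-242) + 500*(-1 - 12) + (-1 - 12)*(-242) + (-1 - 12)*(-242)³ - 5*(-1 - 12)*(-242)² + 5*(-1 - 12)²*(-242)²) + 39694/5) = 1/((-505 + 5*(-13)² - 24442 + 500*(-13) - 13*(-242) - 13*(-14172488) - 5*(-13)*58564 + 5*(-13)²*58564) + 39694/5) = 1/((-505 + 5*169 - 24442 - 6500 + 3146 + 184242344 + 3806660 + 5*169*58564) + 39694/5) = 1/((-505 + 845 - 24442 - 6500 + 3146 + 184242344 + 3806660 + 49486580) + 39694/5) = 1/(237508128 + 39694/5) = 1/(1187580334/5) = 5/1187580334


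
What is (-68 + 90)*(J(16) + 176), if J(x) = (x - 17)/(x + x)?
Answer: 61941/16 ≈ 3871.3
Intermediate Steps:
J(x) = (-17 + x)/(2*x) (J(x) = (-17 + x)/((2*x)) = (-17 + x)*(1/(2*x)) = (-17 + x)/(2*x))
(-68 + 90)*(J(16) + 176) = (-68 + 90)*((1/2)*(-17 + 16)/16 + 176) = 22*((1/2)*(1/16)*(-1) + 176) = 22*(-1/32 + 176) = 22*(5631/32) = 61941/16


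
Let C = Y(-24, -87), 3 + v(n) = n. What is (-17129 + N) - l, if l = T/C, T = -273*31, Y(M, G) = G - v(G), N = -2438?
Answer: -16746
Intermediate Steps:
v(n) = -3 + n
Y(M, G) = 3 (Y(M, G) = G - (-3 + G) = G + (3 - G) = 3)
C = 3
T = -8463
l = -2821 (l = -8463/3 = -8463*⅓ = -2821)
(-17129 + N) - l = (-17129 - 2438) - 1*(-2821) = -19567 + 2821 = -16746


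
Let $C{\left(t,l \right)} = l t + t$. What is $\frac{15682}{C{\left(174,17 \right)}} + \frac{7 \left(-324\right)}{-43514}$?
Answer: $\frac{172372481}{34071462} \approx 5.0591$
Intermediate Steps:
$C{\left(t,l \right)} = t + l t$
$\frac{15682}{C{\left(174,17 \right)}} + \frac{7 \left(-324\right)}{-43514} = \frac{15682}{174 \left(1 + 17\right)} + \frac{7 \left(-324\right)}{-43514} = \frac{15682}{174 \cdot 18} - - \frac{1134}{21757} = \frac{15682}{3132} + \frac{1134}{21757} = 15682 \cdot \frac{1}{3132} + \frac{1134}{21757} = \frac{7841}{1566} + \frac{1134}{21757} = \frac{172372481}{34071462}$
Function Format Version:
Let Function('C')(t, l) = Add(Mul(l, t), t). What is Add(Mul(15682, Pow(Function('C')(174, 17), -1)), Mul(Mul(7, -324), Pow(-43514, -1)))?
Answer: Rational(172372481, 34071462) ≈ 5.0591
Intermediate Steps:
Function('C')(t, l) = Add(t, Mul(l, t))
Add(Mul(15682, Pow(Function('C')(174, 17), -1)), Mul(Mul(7, -324), Pow(-43514, -1))) = Add(Mul(15682, Pow(Mul(174, Add(1, 17)), -1)), Mul(Mul(7, -324), Pow(-43514, -1))) = Add(Mul(15682, Pow(Mul(174, 18), -1)), Mul(-2268, Rational(-1, 43514))) = Add(Mul(15682, Pow(3132, -1)), Rational(1134, 21757)) = Add(Mul(15682, Rational(1, 3132)), Rational(1134, 21757)) = Add(Rational(7841, 1566), Rational(1134, 21757)) = Rational(172372481, 34071462)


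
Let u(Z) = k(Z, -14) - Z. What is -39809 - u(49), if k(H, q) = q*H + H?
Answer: -39123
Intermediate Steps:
k(H, q) = H + H*q (k(H, q) = H*q + H = H + H*q)
u(Z) = -14*Z (u(Z) = Z*(1 - 14) - Z = Z*(-13) - Z = -13*Z - Z = -14*Z)
-39809 - u(49) = -39809 - (-14)*49 = -39809 - 1*(-686) = -39809 + 686 = -39123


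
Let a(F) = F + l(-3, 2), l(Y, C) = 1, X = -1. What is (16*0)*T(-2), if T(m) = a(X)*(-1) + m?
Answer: 0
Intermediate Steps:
a(F) = 1 + F (a(F) = F + 1 = 1 + F)
T(m) = m (T(m) = (1 - 1)*(-1) + m = 0*(-1) + m = 0 + m = m)
(16*0)*T(-2) = (16*0)*(-2) = 0*(-2) = 0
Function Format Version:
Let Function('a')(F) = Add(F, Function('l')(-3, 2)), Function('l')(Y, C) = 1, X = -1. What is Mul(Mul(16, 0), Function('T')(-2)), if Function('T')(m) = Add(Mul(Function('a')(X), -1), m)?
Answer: 0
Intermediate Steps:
Function('a')(F) = Add(1, F) (Function('a')(F) = Add(F, 1) = Add(1, F))
Function('T')(m) = m (Function('T')(m) = Add(Mul(Add(1, -1), -1), m) = Add(Mul(0, -1), m) = Add(0, m) = m)
Mul(Mul(16, 0), Function('T')(-2)) = Mul(Mul(16, 0), -2) = Mul(0, -2) = 0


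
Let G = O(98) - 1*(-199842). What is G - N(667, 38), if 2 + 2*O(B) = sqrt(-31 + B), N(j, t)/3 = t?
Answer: 199727 + sqrt(67)/2 ≈ 1.9973e+5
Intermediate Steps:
N(j, t) = 3*t
O(B) = -1 + sqrt(-31 + B)/2
G = 199841 + sqrt(67)/2 (G = (-1 + sqrt(-31 + 98)/2) - 1*(-199842) = (-1 + sqrt(67)/2) + 199842 = 199841 + sqrt(67)/2 ≈ 1.9985e+5)
G - N(667, 38) = (199841 + sqrt(67)/2) - 3*38 = (199841 + sqrt(67)/2) - 1*114 = (199841 + sqrt(67)/2) - 114 = 199727 + sqrt(67)/2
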